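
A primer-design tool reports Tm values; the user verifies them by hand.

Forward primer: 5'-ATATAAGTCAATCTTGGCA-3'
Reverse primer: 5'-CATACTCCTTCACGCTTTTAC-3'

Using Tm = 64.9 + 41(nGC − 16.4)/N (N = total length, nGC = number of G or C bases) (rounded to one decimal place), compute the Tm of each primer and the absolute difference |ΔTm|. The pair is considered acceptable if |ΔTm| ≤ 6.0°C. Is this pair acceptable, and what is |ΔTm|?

|ΔTm| = 8.0°C; the pair is not acceptable.

Forward: G+C = 6, N = 19 → Tm = 64.9 + 41·(6 − 16.4)/19 = 42.5°C.
Reverse: G+C = 9, N = 21 → Tm = 64.9 + 41·(9 − 16.4)/21 = 50.5°C.
|ΔTm| = |42.5 − 50.5| = 8.0°C, > 6.0°C.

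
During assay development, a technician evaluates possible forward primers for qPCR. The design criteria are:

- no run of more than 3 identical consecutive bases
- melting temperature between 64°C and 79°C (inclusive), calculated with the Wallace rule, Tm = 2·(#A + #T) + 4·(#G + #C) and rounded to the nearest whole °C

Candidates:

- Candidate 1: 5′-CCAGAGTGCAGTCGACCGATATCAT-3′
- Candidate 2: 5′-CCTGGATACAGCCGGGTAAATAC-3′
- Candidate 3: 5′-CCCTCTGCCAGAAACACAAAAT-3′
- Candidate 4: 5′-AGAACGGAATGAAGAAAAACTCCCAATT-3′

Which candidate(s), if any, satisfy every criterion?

Candidate 1 and Candidate 2.

Candidate 1 (25 nt, A=7 T=5 G=6 C=7): longest run = 2 ✓; Tm = 2·12 + 4·13 = 76°C ✓ — passes.
Candidate 2 (23 nt, A=7 T=4 G=6 C=6): longest run = 3 ✓; Tm = 2·11 + 4·12 = 70°C ✓ — passes.
Candidate 3 (22 nt, A=9 T=3 G=2 C=8): longest run = 4, exceeds 3 ✗; Tm = 2·12 + 4·10 = 64°C ✓ — fails.
Candidate 4 (28 nt, A=14 T=4 G=5 C=5): longest run = 5, exceeds 3 ✗; Tm = 2·18 + 4·10 = 76°C ✓ — fails.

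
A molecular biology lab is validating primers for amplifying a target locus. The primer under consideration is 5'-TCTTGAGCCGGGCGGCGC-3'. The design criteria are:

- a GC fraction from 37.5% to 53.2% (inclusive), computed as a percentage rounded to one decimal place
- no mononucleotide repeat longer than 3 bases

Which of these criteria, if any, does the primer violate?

Base counts: A=1, T=3, G=8, C=6 (length 18).
GC content: GC 14/18 = 77.8%, outside 37.5–53.2% ✗
homopolymer run: longest run = 3 ✓

Fails: GC content.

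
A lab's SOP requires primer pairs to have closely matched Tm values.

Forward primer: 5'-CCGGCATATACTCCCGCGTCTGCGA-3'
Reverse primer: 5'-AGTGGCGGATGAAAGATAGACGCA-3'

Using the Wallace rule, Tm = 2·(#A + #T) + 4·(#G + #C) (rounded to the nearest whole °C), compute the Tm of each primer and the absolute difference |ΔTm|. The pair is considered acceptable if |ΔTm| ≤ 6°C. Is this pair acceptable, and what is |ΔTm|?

|ΔTm| = 10°C; the pair is not acceptable.

Forward: A=4 T=5 G=6 C=10 → Tm = 2·9 + 4·16 = 82°C.
Reverse: A=9 T=3 G=9 C=3 → Tm = 2·12 + 4·12 = 72°C.
|ΔTm| = |82 − 72| = 10°C, > 6°C.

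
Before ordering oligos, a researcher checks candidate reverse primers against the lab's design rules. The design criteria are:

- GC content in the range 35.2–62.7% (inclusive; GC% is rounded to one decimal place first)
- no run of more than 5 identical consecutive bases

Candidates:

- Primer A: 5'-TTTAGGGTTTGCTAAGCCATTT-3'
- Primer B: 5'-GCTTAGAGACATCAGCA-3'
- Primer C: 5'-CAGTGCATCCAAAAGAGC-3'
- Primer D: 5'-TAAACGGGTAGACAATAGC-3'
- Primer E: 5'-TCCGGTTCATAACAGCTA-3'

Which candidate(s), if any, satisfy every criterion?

Primer A (22 nt, A=4 T=10 G=5 C=3): GC 8/22 = 36.4% ✓; longest run = 3 ✓ — passes.
Primer B (17 nt, A=6 T=3 G=4 C=4): GC 8/17 = 47.1% ✓; longest run = 2 ✓ — passes.
Primer C (18 nt, A=7 T=2 G=4 C=5): GC 9/18 = 50.0% ✓; longest run = 4 ✓ — passes.
Primer D (19 nt, A=8 T=3 G=5 C=3): GC 8/19 = 42.1% ✓; longest run = 3 ✓ — passes.
Primer E (18 nt, A=5 T=5 G=3 C=5): GC 8/18 = 44.4% ✓; longest run = 2 ✓ — passes.

Primer A, Primer B, Primer C, Primer D and Primer E.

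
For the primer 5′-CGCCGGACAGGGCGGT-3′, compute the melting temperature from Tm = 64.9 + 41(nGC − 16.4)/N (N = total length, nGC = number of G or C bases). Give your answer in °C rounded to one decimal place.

56.2°C

Base counts: A=2, T=1, G=8, C=5; G+C = 13, N = 16.
Tm = 64.9 + 41·(13 − 16.4)/16 = 64.9 + -139.40/16 = 56.2°C.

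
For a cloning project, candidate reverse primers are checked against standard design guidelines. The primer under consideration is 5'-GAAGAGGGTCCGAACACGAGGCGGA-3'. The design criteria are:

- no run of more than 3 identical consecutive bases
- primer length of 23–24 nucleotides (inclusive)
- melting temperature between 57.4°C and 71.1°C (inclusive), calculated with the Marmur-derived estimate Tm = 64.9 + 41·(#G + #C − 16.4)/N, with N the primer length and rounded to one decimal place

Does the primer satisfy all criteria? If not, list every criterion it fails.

Fails: length.

Base counts: A=8, T=1, G=11, C=5 (length 25).
homopolymer run: longest run = 3 ✓
length: length 25, outside 23–24 ✗
Tm: Tm = 64.9 + 41·(16 − 16.4)/25 = 64.2°C ✓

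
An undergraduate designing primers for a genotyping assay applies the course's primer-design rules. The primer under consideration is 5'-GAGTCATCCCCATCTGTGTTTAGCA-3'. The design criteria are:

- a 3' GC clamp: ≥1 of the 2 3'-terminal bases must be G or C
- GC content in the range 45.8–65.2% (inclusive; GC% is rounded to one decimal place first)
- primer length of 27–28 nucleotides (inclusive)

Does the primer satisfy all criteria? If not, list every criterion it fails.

Base counts: A=5, T=8, G=5, C=7 (length 25).
GC clamp: 3' end CA has 1 G/C ✓
GC content: GC 12/25 = 48.0% ✓
length: length 25, outside 27–28 ✗

Fails: length.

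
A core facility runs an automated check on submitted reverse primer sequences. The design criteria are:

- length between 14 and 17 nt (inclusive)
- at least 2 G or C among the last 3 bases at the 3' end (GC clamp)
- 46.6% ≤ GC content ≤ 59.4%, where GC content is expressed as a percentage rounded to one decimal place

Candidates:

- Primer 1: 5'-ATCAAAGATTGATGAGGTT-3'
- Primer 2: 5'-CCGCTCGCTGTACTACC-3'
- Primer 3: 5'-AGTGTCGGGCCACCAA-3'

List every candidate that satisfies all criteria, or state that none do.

None of the candidates satisfy all criteria.

Primer 1 (19 nt, A=7 T=6 G=5 C=1): length 19, outside 14–17 ✗; 3' end GTT has 1 G/C, need ≥2 ✗; GC 6/19 = 31.6%, outside 46.6–59.4% ✗ — fails.
Primer 2 (17 nt, A=2 T=4 G=3 C=8): length 17 ✓; 3' end ACC has 2 G/C ✓; GC 11/17 = 64.7%, outside 46.6–59.4% ✗ — fails.
Primer 3 (16 nt, A=4 T=2 G=5 C=5): length 16 ✓; 3' end CAA has 1 G/C, need ≥2 ✗; GC 10/16 = 62.5%, outside 46.6–59.4% ✗ — fails.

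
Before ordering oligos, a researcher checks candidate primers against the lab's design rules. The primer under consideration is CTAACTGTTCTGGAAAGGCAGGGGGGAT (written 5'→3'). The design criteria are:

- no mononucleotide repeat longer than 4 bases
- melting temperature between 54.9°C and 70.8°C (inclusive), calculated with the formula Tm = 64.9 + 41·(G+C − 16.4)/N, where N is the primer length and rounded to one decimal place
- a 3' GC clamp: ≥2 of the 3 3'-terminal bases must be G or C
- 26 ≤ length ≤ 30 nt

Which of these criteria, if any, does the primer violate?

Base counts: A=7, T=6, G=11, C=4 (length 28).
homopolymer run: longest run = 6, exceeds 4 ✗
Tm: Tm = 64.9 + 41·(15 − 16.4)/28 = 62.9°C ✓
GC clamp: 3' end GAT has 1 G/C, need ≥2 ✗
length: length 28 ✓

Fails: homopolymer run, GC clamp.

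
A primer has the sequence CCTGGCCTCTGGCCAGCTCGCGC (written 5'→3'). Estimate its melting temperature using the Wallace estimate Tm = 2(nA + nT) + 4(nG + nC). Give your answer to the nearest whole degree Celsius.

Base counts: A=1, T=4, G=7, C=11 (length 23).
Tm = 2·(1+4) + 4·(7+11) = 2·5 + 4·18 = 10 + 72 = 82°C.

82°C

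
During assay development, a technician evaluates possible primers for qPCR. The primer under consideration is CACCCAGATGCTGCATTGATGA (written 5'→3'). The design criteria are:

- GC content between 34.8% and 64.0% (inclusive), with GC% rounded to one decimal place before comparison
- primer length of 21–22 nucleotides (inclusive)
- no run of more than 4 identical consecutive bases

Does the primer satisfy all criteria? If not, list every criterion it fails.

Meets all criteria.

Base counts: A=6, T=5, G=5, C=6 (length 22).
GC content: GC 11/22 = 50.0% ✓
length: length 22 ✓
homopolymer run: longest run = 3 ✓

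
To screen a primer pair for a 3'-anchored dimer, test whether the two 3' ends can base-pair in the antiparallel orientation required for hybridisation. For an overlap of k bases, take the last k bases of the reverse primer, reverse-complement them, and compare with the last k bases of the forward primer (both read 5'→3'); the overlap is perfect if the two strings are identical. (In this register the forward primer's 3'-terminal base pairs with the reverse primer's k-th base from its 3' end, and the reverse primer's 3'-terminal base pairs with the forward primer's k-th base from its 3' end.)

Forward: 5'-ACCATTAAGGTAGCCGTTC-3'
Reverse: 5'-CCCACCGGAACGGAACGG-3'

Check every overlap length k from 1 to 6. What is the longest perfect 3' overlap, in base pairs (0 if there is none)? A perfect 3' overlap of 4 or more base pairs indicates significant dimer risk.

Longest perfect overlap: 6 complementary base pairs; significant dimer risk (threshold 4).

Last 6 bases (5'→3') — forward …CCGTTC, reverse …GAACGG.
Reverse complement of the reverse primer's last 6 bases: CCGTTC; its first k bases are the reverse complement of the reverse primer's last k bases, so a perfect k-base overlap needs the forward primer's last k bases to equal them.
Comparing (forward last k vs required): k=1: C vs C ✓; k=2: TC vs CC ✗; k=3: TTC vs CCG ✗; k=4: GTTC vs CCGT ✗; k=5: CGTTC vs CCGTT ✗; k=6: CCGTTC vs CCGTTC ✓.
Perfect overlaps at k = 1, 6; the largest is 6.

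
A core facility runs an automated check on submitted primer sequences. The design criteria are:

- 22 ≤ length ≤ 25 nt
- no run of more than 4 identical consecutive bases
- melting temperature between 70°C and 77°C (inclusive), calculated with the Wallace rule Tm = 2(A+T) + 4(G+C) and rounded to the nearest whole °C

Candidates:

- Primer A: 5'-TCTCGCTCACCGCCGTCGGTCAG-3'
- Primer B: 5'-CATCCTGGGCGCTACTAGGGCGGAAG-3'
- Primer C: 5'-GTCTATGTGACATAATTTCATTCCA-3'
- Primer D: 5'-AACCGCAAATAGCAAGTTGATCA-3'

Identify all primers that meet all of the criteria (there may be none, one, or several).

None of the candidates satisfy all criteria.

Primer A (23 nt, A=2 T=5 G=6 C=10): length 23 ✓; longest run = 2 ✓; Tm = 2·7 + 4·16 = 78°C, outside 70–77°C ✗ — fails.
Primer B (26 nt, A=5 T=4 G=10 C=7): length 26, outside 22–25 ✗; longest run = 3 ✓; Tm = 2·9 + 4·17 = 86°C, outside 70–77°C ✗ — fails.
Primer C (25 nt, A=7 T=10 G=3 C=5): length 25 ✓; longest run = 3 ✓; Tm = 2·17 + 4·8 = 66°C, outside 70–77°C ✗ — fails.
Primer D (23 nt, A=10 T=4 G=4 C=5): length 23 ✓; longest run = 3 ✓; Tm = 2·14 + 4·9 = 64°C, outside 70–77°C ✗ — fails.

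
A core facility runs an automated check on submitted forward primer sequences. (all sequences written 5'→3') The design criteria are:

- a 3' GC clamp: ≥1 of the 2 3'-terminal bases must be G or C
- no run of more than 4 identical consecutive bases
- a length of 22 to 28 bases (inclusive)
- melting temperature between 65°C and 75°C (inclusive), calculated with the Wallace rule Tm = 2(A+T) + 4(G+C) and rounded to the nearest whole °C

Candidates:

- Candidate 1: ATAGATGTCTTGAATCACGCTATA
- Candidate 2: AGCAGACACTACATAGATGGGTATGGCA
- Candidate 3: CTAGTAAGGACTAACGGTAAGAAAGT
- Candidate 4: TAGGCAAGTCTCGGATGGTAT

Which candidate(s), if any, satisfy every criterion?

Candidate 3 only.

Candidate 1 (24 nt, A=8 T=8 G=4 C=4): 3' end TA has 0 G/C, need ≥1 ✗; longest run = 2 ✓; length 24 ✓; Tm = 2·16 + 4·8 = 64°C, outside 65–75°C ✗ — fails.
Candidate 2 (28 nt, A=10 T=5 G=8 C=5): 3' end CA has 1 G/C ✓; longest run = 3 ✓; length 28 ✓; Tm = 2·15 + 4·13 = 82°C, outside 65–75°C ✗ — fails.
Candidate 3 (26 nt, A=11 T=5 G=7 C=3): 3' end GT has 1 G/C ✓; longest run = 3 ✓; length 26 ✓; Tm = 2·16 + 4·10 = 72°C ✓ — passes.
Candidate 4 (21 nt, A=5 T=6 G=7 C=3): 3' end AT has 0 G/C, need ≥1 ✗; longest run = 2 ✓; length 21, outside 22–28 ✗; Tm = 2·11 + 4·10 = 62°C, outside 65–75°C ✗ — fails.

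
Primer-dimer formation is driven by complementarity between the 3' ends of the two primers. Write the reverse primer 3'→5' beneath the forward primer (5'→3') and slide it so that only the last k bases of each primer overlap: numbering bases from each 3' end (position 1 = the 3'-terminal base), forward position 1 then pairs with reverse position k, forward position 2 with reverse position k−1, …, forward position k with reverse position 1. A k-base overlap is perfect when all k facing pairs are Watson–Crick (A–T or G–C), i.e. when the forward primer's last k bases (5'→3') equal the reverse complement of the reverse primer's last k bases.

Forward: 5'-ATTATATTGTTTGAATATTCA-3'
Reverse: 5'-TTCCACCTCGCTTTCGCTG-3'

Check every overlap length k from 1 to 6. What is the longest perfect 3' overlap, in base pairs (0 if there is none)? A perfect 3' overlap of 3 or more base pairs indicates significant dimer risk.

Longest perfect overlap: 2 complementary base pairs; below the dimer-risk threshold (threshold 3).

Last 6 bases (5'→3') — forward …TATTCA, reverse …TCGCTG.
Reverse complement of the reverse primer's last 6 bases: CAGCGA; its first k bases are the reverse complement of the reverse primer's last k bases, so a perfect k-base overlap needs the forward primer's last k bases to equal them.
Comparing (forward last k vs required): k=1: A vs C ✗; k=2: CA vs CA ✓; k=3: TCA vs CAG ✗; k=4: TTCA vs CAGC ✗; k=5: ATTCA vs CAGCG ✗; k=6: TATTCA vs CAGCGA ✗.
Only k = 2 is perfect, so the longest perfect 3' overlap is 2.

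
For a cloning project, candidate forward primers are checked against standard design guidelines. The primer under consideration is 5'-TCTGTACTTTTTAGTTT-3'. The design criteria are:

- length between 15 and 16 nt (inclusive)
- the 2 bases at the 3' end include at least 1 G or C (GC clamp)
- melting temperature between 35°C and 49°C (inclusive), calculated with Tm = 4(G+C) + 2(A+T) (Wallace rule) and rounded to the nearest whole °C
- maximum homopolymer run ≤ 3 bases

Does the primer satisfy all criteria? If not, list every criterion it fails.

Base counts: A=2, T=11, G=2, C=2 (length 17).
length: length 17, outside 15–16 ✗
GC clamp: 3' end TT has 0 G/C, need ≥1 ✗
Tm: Tm = 2·13 + 4·4 = 42°C ✓
homopolymer run: longest run = 5, exceeds 3 ✗

Fails: length, GC clamp, homopolymer run.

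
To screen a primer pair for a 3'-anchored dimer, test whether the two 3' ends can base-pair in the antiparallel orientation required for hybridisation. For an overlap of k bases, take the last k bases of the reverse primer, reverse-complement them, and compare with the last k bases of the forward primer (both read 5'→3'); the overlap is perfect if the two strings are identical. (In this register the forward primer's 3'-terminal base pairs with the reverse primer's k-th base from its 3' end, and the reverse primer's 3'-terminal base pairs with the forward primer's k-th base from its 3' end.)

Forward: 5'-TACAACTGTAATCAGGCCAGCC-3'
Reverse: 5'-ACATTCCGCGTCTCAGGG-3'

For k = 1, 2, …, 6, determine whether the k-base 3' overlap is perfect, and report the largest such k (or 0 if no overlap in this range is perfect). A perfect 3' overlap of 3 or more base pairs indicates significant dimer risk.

Last 6 bases (5'→3') — forward …CCAGCC, reverse …TCAGGG.
Reverse complement of the reverse primer's last 6 bases: CCCTGA; its first k bases are the reverse complement of the reverse primer's last k bases, so a perfect k-base overlap needs the forward primer's last k bases to equal them.
Comparing (forward last k vs required): k=1: C vs C ✓; k=2: CC vs CC ✓; k=3: GCC vs CCC ✗; k=4: AGCC vs CCCT ✗; k=5: CAGCC vs CCCTG ✗; k=6: CCAGCC vs CCCTGA ✗.
Perfect overlaps at k = 1, 2; the largest is 2.

Longest perfect overlap: 2 complementary base pairs; below the dimer-risk threshold (threshold 3).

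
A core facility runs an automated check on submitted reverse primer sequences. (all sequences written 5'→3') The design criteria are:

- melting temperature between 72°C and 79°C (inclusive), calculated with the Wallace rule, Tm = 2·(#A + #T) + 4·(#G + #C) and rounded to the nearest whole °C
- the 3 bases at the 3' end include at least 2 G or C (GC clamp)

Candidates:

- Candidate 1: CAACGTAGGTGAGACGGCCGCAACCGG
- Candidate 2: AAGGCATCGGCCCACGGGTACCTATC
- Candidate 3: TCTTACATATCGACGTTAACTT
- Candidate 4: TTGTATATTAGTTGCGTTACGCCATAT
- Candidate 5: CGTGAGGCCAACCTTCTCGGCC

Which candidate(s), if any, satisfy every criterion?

Candidate 1 (27 nt, A=7 T=2 G=10 C=8): Tm = 2·9 + 4·18 = 90°C, outside 72–79°C ✗; 3' end CGG has 3 G/C ✓ — fails.
Candidate 2 (26 nt, A=6 T=4 G=7 C=9): Tm = 2·10 + 4·16 = 84°C, outside 72–79°C ✗; 3' end ATC has 1 G/C, need ≥2 ✗ — fails.
Candidate 3 (22 nt, A=6 T=9 G=2 C=5): Tm = 2·15 + 4·7 = 58°C, outside 72–79°C ✗; 3' end CTT has 1 G/C, need ≥2 ✗ — fails.
Candidate 4 (27 nt, A=6 T=12 G=5 C=4): Tm = 2·18 + 4·9 = 72°C ✓; 3' end TAT has 0 G/C, need ≥2 ✗ — fails.
Candidate 5 (22 nt, A=3 T=4 G=6 C=9): Tm = 2·7 + 4·15 = 74°C ✓; 3' end GCC has 3 G/C ✓ — passes.

Candidate 5 only.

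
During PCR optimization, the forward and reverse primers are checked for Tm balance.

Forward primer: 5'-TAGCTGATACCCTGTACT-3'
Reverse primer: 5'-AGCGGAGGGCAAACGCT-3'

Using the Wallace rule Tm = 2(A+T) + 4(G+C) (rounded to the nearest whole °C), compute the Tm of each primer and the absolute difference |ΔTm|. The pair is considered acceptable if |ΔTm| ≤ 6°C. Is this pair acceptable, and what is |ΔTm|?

|ΔTm| = 4°C; the pair is acceptable.

Forward: A=4 T=6 G=3 C=5 → Tm = 2·10 + 4·8 = 52°C.
Reverse: A=5 T=1 G=7 C=4 → Tm = 2·6 + 4·11 = 56°C.
|ΔTm| = |52 − 56| = 4°C, ≤ 6°C.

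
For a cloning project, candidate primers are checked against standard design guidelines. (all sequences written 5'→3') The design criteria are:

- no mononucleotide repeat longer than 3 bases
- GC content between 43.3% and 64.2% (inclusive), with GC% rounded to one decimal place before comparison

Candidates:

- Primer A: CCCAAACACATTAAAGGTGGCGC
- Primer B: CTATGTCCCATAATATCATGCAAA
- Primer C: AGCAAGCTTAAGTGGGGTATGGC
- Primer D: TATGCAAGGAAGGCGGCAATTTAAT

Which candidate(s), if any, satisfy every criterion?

Primer A (23 nt, A=8 T=3 G=5 C=7): longest run = 3 ✓; GC 12/23 = 52.2% ✓ — passes.
Primer B (24 nt, A=9 T=7 G=2 C=6): longest run = 3 ✓; GC 8/24 = 33.3%, outside 43.3–64.2% ✗ — fails.
Primer C (23 nt, A=6 T=5 G=9 C=3): longest run = 4, exceeds 3 ✗; GC 12/23 = 52.2% ✓ — fails.
Primer D (25 nt, A=9 T=6 G=7 C=3): longest run = 3 ✓; GC 10/25 = 40.0%, outside 43.3–64.2% ✗ — fails.

Primer A only.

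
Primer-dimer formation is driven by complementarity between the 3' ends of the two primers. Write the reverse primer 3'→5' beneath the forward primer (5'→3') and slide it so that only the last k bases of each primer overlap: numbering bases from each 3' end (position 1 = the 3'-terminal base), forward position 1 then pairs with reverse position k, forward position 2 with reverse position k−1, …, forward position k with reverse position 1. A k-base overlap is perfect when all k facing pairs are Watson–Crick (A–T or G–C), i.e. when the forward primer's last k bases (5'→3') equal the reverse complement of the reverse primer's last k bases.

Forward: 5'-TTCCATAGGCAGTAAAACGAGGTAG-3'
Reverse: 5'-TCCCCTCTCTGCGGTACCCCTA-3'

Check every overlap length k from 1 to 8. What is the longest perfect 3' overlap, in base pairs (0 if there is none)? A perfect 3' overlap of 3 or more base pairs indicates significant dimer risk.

Longest perfect overlap: 3 complementary base pairs; significant dimer risk (threshold 3).

Last 8 bases (5'→3') — forward …CGAGGTAG, reverse …TACCCCTA.
Reverse complement of the reverse primer's last 8 bases: TAGGGGTA; its first k bases are the reverse complement of the reverse primer's last k bases, so a perfect k-base overlap needs the forward primer's last k bases to equal them.
Comparing (forward last k vs required): k=1: G vs T ✗; k=2: AG vs TA ✗; k=3: TAG vs TAG ✓; k=4: GTAG vs TAGG ✗; k=5: GGTAG vs TAGGG ✗; k=6: AGGTAG vs TAGGGG ✗; k=7: GAGGTAG vs TAGGGGT ✗; k=8: CGAGGTAG vs TAGGGGTA ✗.
Only k = 3 is perfect, so the longest perfect 3' overlap is 3.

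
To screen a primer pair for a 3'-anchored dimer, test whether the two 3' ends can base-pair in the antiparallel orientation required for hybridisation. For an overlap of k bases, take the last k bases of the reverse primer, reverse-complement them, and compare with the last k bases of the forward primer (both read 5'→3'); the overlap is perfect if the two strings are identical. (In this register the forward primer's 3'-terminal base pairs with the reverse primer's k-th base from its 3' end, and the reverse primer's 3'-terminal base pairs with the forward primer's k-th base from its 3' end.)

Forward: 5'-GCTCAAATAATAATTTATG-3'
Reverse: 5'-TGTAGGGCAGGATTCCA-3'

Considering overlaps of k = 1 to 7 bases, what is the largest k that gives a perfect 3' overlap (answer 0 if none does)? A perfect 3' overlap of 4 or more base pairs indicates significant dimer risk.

Last 7 bases (5'→3') — forward …ATTTATG, reverse …GATTCCA.
Reverse complement of the reverse primer's last 7 bases: TGGAATC; its first k bases are the reverse complement of the reverse primer's last k bases, so a perfect k-base overlap needs the forward primer's last k bases to equal them.
Comparing (forward last k vs required): k=1: G vs T ✗; k=2: TG vs TG ✓; k=3: ATG vs TGG ✗; k=4: TATG vs TGGA ✗; k=5: TTATG vs TGGAA ✗; k=6: TTTATG vs TGGAAT ✗; k=7: ATTTATG vs TGGAATC ✗.
Only k = 2 is perfect, so the longest perfect 3' overlap is 2.

Longest perfect overlap: 2 complementary base pairs; below the dimer-risk threshold (threshold 4).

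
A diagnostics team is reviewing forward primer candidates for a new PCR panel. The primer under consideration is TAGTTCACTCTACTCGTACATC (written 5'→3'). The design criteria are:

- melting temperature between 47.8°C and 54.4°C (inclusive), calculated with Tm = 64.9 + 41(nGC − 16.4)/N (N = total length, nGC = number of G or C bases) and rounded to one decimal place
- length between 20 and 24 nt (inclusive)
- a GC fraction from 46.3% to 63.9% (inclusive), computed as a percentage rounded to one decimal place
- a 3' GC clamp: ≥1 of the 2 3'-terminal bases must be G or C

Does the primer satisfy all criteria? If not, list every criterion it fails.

Base counts: A=5, T=8, G=2, C=7 (length 22).
Tm: Tm = 64.9 + 41·(9 − 16.4)/22 = 51.1°C ✓
length: length 22 ✓
GC content: GC 9/22 = 40.9%, outside 46.3–63.9% ✗
GC clamp: 3' end TC has 1 G/C ✓

Fails: GC content.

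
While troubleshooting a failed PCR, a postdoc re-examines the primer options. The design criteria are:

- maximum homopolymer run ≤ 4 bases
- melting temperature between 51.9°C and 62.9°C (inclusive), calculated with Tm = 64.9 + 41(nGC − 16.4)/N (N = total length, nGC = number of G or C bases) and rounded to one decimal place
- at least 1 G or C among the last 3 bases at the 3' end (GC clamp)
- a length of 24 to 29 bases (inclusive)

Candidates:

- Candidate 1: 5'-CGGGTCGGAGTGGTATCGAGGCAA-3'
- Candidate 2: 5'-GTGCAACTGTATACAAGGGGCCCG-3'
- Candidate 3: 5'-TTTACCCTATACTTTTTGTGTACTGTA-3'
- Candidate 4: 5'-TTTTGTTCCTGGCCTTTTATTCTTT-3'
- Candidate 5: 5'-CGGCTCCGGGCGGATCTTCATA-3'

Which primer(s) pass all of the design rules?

Candidate 1 and Candidate 2.

Candidate 1 (24 nt, A=5 T=4 G=11 C=4): longest run = 3 ✓; Tm = 64.9 + 41·(15 − 16.4)/24 = 62.5°C ✓; 3' end CAA has 1 G/C ✓; length 24 ✓ — passes.
Candidate 2 (24 nt, A=6 T=4 G=8 C=6): longest run = 4 ✓; Tm = 64.9 + 41·(14 − 16.4)/24 = 60.8°C ✓; 3' end CCG has 3 G/C ✓; length 24 ✓ — passes.
Candidate 3 (27 nt, A=5 T=14 G=3 C=5): longest run = 5, exceeds 4 ✗; Tm = 64.9 + 41·(8 − 16.4)/27 = 52.1°C ✓; 3' end GTA has 1 G/C ✓; length 27 ✓ — fails.
Candidate 4 (25 nt, A=1 T=16 G=3 C=5): longest run = 4 ✓; Tm = 64.9 + 41·(8 − 16.4)/25 = 51.1°C, outside 51.9–62.9°C ✗; 3' end TTT has 0 G/C, need ≥1 ✗; length 25 ✓ — fails.
Candidate 5 (22 nt, A=3 T=5 G=7 C=7): longest run = 3 ✓; Tm = 64.9 + 41·(14 − 16.4)/22 = 60.4°C ✓; 3' end ATA has 0 G/C, need ≥1 ✗; length 22, outside 24–29 ✗ — fails.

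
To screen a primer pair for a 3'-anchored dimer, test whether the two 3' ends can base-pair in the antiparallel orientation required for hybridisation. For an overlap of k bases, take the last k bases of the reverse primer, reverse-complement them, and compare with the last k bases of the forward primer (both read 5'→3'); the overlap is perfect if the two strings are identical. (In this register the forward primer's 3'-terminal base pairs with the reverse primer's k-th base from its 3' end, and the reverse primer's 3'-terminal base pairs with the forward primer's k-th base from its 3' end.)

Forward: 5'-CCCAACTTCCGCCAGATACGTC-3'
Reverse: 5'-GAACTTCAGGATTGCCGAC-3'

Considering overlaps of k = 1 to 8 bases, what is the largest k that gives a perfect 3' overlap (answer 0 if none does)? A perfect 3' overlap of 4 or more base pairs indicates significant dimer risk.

Last 8 bases (5'→3') — forward …GATACGTC, reverse …TTGCCGAC.
Reverse complement of the reverse primer's last 8 bases: GTCGGCAA; its first k bases are the reverse complement of the reverse primer's last k bases, so a perfect k-base overlap needs the forward primer's last k bases to equal them.
Comparing (forward last k vs required): k=1: C vs G ✗; k=2: TC vs GT ✗; k=3: GTC vs GTC ✓; k=4: CGTC vs GTCG ✗; k=5: ACGTC vs GTCGG ✗; k=6: TACGTC vs GTCGGC ✗; k=7: ATACGTC vs GTCGGCA ✗; k=8: GATACGTC vs GTCGGCAA ✗.
Only k = 3 is perfect, so the longest perfect 3' overlap is 3.

Longest perfect overlap: 3 complementary base pairs; below the dimer-risk threshold (threshold 4).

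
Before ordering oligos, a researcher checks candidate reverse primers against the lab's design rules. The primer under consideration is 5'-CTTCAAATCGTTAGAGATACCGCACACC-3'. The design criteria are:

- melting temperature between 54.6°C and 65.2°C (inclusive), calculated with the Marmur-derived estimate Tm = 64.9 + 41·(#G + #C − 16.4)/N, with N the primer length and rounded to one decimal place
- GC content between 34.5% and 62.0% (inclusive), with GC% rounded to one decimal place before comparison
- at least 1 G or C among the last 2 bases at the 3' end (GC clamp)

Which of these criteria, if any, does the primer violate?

Meets all criteria.

Base counts: A=9, T=6, G=4, C=9 (length 28).
Tm: Tm = 64.9 + 41·(13 − 16.4)/28 = 59.9°C ✓
GC content: GC 13/28 = 46.4% ✓
GC clamp: 3' end CC has 2 G/C ✓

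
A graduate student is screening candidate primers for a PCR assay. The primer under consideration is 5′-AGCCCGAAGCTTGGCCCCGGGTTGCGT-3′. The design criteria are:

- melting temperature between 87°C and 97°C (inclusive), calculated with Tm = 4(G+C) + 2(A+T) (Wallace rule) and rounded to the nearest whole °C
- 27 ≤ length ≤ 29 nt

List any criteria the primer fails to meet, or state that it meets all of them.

Base counts: A=3, T=5, G=10, C=9 (length 27).
Tm: Tm = 2·8 + 4·19 = 92°C ✓
length: length 27 ✓

Meets all criteria.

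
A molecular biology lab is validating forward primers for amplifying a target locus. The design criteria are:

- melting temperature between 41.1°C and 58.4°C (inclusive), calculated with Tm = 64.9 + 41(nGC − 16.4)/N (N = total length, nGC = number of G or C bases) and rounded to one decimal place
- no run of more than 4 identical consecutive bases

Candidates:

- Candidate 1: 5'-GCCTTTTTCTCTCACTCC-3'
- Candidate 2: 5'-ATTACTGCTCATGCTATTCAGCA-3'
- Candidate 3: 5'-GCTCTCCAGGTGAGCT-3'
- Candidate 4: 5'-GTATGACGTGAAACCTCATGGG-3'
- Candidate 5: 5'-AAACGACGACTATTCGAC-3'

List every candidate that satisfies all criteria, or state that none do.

Candidate 2, Candidate 3, Candidate 4 and Candidate 5.

Candidate 1 (18 nt, A=1 T=8 G=1 C=8): Tm = 64.9 + 41·(9 − 16.4)/18 = 48.0°C ✓; longest run = 5, exceeds 4 ✗ — fails.
Candidate 2 (23 nt, A=6 T=8 G=3 C=6): Tm = 64.9 + 41·(9 − 16.4)/23 = 51.7°C ✓; longest run = 2 ✓ — passes.
Candidate 3 (16 nt, A=2 T=4 G=5 C=5): Tm = 64.9 + 41·(10 − 16.4)/16 = 48.5°C ✓; longest run = 2 ✓ — passes.
Candidate 4 (22 nt, A=6 T=5 G=7 C=4): Tm = 64.9 + 41·(11 − 16.4)/22 = 54.8°C ✓; longest run = 3 ✓ — passes.
Candidate 5 (18 nt, A=7 T=3 G=3 C=5): Tm = 64.9 + 41·(8 − 16.4)/18 = 45.8°C ✓; longest run = 3 ✓ — passes.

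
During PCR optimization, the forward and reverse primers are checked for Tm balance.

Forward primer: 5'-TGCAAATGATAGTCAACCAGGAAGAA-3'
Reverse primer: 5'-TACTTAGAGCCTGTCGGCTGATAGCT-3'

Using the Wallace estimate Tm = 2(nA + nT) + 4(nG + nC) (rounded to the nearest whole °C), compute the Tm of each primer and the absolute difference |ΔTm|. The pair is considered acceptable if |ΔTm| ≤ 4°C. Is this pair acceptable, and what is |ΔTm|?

Forward: A=12 T=4 G=6 C=4 → Tm = 2·16 + 4·10 = 72°C.
Reverse: A=5 T=8 G=7 C=6 → Tm = 2·13 + 4·13 = 78°C.
|ΔTm| = |72 − 78| = 6°C, > 4°C.

|ΔTm| = 6°C; the pair is not acceptable.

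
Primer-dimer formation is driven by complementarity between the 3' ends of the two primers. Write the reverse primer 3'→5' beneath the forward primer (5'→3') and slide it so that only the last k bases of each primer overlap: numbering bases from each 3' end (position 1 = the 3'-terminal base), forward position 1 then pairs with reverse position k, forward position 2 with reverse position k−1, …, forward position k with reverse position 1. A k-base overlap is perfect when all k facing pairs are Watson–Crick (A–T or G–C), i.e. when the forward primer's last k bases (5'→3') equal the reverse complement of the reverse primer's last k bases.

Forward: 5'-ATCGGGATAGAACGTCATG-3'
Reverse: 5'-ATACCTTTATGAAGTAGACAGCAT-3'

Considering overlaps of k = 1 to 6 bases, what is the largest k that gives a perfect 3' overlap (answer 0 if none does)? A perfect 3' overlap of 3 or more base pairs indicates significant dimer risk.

Last 6 bases (5'→3') — forward …GTCATG, reverse …CAGCAT.
Reverse complement of the reverse primer's last 6 bases: ATGCTG; its first k bases are the reverse complement of the reverse primer's last k bases, so a perfect k-base overlap needs the forward primer's last k bases to equal them.
Comparing (forward last k vs required): k=1: G vs A ✗; k=2: TG vs AT ✗; k=3: ATG vs ATG ✓; k=4: CATG vs ATGC ✗; k=5: TCATG vs ATGCT ✗; k=6: GTCATG vs ATGCTG ✗.
Only k = 3 is perfect, so the longest perfect 3' overlap is 3.

Longest perfect overlap: 3 complementary base pairs; significant dimer risk (threshold 3).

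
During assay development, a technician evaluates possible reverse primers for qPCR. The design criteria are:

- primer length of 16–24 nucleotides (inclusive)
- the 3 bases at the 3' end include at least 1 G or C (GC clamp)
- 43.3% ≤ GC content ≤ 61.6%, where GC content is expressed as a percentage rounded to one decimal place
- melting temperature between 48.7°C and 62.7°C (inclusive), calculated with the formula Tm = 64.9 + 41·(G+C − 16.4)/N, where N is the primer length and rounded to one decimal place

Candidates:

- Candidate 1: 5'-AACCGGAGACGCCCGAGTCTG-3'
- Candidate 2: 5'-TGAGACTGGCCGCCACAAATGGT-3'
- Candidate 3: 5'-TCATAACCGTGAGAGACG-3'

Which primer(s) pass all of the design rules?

Candidate 1 (21 nt, A=5 T=2 G=7 C=7): length 21 ✓; 3' end CTG has 2 G/C ✓; GC 14/21 = 66.7%, outside 43.3–61.6% ✗; Tm = 64.9 + 41·(14 − 16.4)/21 = 60.2°C ✓ — fails.
Candidate 2 (23 nt, A=6 T=4 G=7 C=6): length 23 ✓; 3' end GGT has 2 G/C ✓; GC 13/23 = 56.5% ✓; Tm = 64.9 + 41·(13 − 16.4)/23 = 58.8°C ✓ — passes.
Candidate 3 (18 nt, A=6 T=3 G=5 C=4): length 18 ✓; 3' end ACG has 2 G/C ✓; GC 9/18 = 50.0% ✓; Tm = 64.9 + 41·(9 − 16.4)/18 = 48.0°C, outside 48.7–62.7°C ✗ — fails.

Candidate 2 only.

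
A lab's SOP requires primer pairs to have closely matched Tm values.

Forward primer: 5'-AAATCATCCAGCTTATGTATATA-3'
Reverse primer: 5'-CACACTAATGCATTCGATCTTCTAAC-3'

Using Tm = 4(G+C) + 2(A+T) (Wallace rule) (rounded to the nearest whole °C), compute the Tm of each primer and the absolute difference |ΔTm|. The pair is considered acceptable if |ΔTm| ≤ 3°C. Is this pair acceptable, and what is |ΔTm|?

|ΔTm| = 14°C; the pair is not acceptable.

Forward: A=9 T=8 G=2 C=4 → Tm = 2·17 + 4·6 = 58°C.
Reverse: A=8 T=8 G=2 C=8 → Tm = 2·16 + 4·10 = 72°C.
|ΔTm| = |58 − 72| = 14°C, > 3°C.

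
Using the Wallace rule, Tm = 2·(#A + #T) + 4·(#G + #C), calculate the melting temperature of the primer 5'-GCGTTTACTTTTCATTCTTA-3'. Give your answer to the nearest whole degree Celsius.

Base counts: A=3, T=11, G=2, C=4 (length 20).
Tm = 2·(3+11) + 4·(2+4) = 2·14 + 4·6 = 28 + 24 = 52°C.

52°C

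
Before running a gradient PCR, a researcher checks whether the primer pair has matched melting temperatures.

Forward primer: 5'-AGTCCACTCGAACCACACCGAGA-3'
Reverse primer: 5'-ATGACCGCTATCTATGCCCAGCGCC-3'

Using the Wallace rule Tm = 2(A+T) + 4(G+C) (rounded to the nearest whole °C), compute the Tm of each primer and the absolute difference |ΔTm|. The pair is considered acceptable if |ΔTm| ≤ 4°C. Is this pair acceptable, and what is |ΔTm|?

|ΔTm| = 8°C; the pair is not acceptable.

Forward: A=8 T=2 G=4 C=9 → Tm = 2·10 + 4·13 = 72°C.
Reverse: A=5 T=5 G=5 C=10 → Tm = 2·10 + 4·15 = 80°C.
|ΔTm| = |72 − 80| = 8°C, > 4°C.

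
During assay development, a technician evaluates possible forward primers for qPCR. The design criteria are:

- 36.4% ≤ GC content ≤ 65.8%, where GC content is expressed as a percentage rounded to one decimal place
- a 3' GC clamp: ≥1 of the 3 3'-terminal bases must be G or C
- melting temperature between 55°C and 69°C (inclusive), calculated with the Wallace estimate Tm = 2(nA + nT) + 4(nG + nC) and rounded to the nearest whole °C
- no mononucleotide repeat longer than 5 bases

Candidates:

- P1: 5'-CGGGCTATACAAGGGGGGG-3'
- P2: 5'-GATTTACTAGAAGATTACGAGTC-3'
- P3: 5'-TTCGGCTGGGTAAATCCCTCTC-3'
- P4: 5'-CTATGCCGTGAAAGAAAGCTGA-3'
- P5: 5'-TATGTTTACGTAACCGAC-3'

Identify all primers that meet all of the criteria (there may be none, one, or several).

P3 and P4.

P1 (19 nt, A=4 T=2 G=10 C=3): GC 13/19 = 68.4%, outside 36.4–65.8% ✗; 3' end GGG has 3 G/C ✓; Tm = 2·6 + 4·13 = 64°C ✓; longest run = 7, exceeds 5 ✗ — fails.
P2 (23 nt, A=8 T=7 G=5 C=3): GC 8/23 = 34.8%, outside 36.4–65.8% ✗; 3' end GTC has 2 G/C ✓; Tm = 2·15 + 4·8 = 62°C ✓; longest run = 3 ✓ — fails.
P3 (22 nt, A=3 T=7 G=5 C=7): GC 12/22 = 54.5% ✓; 3' end CTC has 2 G/C ✓; Tm = 2·10 + 4·12 = 68°C ✓; longest run = 3 ✓ — passes.
P4 (22 nt, A=8 T=4 G=6 C=4): GC 10/22 = 45.5% ✓; 3' end TGA has 1 G/C ✓; Tm = 2·12 + 4·10 = 64°C ✓; longest run = 3 ✓ — passes.
P5 (18 nt, A=5 T=6 G=3 C=4): GC 7/18 = 38.9% ✓; 3' end GAC has 2 G/C ✓; Tm = 2·11 + 4·7 = 50°C, outside 55–69°C ✗; longest run = 3 ✓ — fails.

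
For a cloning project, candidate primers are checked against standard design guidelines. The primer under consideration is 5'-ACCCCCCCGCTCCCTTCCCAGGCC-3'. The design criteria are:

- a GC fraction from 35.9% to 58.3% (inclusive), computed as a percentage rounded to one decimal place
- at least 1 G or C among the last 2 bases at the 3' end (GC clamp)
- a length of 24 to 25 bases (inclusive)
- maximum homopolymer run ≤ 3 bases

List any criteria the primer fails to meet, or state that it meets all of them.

Fails: GC content, homopolymer run.

Base counts: A=2, T=3, G=3, C=16 (length 24).
GC content: GC 19/24 = 79.2%, outside 35.9–58.3% ✗
GC clamp: 3' end CC has 2 G/C ✓
length: length 24 ✓
homopolymer run: longest run = 7, exceeds 3 ✗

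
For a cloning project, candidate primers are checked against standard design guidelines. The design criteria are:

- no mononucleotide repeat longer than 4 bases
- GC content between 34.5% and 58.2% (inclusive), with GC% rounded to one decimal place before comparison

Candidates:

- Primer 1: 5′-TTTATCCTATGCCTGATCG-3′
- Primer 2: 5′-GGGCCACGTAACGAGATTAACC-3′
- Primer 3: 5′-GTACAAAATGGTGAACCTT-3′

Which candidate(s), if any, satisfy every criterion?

Primer 1 (19 nt, A=3 T=8 G=3 C=5): longest run = 3 ✓; GC 8/19 = 42.1% ✓ — passes.
Primer 2 (22 nt, A=7 T=3 G=6 C=6): longest run = 3 ✓; GC 12/22 = 54.5% ✓ — passes.
Primer 3 (19 nt, A=7 T=5 G=4 C=3): longest run = 4 ✓; GC 7/19 = 36.8% ✓ — passes.

Primer 1, Primer 2 and Primer 3.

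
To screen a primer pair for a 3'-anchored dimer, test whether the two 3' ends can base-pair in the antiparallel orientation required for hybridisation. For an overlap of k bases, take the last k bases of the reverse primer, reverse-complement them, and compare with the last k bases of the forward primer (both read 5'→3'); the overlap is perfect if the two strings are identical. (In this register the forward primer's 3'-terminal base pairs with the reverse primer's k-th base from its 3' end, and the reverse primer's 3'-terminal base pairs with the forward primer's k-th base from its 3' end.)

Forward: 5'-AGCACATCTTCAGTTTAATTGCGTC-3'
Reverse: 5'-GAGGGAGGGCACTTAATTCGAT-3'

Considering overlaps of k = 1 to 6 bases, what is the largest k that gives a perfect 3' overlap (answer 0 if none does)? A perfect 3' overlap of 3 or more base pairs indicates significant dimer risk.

Longest perfect overlap: 0 complementary base pairs; below the dimer-risk threshold (threshold 3).

Last 6 bases (5'→3') — forward …TGCGTC, reverse …TTCGAT.
Reverse complement of the reverse primer's last 6 bases: ATCGAA; its first k bases are the reverse complement of the reverse primer's last k bases, so a perfect k-base overlap needs the forward primer's last k bases to equal them.
Comparing (forward last k vs required): k=1: C vs A ✗; k=2: TC vs AT ✗; k=3: GTC vs ATC ✗; k=4: CGTC vs ATCG ✗; k=5: GCGTC vs ATCGA ✗; k=6: TGCGTC vs ATCGAA ✗.
No overlap length from 1 to 6 is perfect, so the longest perfect 3' overlap is 0.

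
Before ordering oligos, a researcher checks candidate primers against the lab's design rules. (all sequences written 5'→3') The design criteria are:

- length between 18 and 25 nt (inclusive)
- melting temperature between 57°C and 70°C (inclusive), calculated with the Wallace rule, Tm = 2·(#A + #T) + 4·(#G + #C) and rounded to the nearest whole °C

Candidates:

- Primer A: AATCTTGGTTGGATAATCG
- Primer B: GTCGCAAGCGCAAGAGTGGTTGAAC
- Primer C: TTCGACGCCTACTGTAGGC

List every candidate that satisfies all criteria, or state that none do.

Primer C only.

Primer A (19 nt, A=5 T=7 G=5 C=2): length 19 ✓; Tm = 2·12 + 4·7 = 52°C, outside 57–70°C ✗ — fails.
Primer B (25 nt, A=7 T=4 G=9 C=5): length 25 ✓; Tm = 2·11 + 4·14 = 78°C, outside 57–70°C ✗ — fails.
Primer C (19 nt, A=3 T=5 G=5 C=6): length 19 ✓; Tm = 2·8 + 4·11 = 60°C ✓ — passes.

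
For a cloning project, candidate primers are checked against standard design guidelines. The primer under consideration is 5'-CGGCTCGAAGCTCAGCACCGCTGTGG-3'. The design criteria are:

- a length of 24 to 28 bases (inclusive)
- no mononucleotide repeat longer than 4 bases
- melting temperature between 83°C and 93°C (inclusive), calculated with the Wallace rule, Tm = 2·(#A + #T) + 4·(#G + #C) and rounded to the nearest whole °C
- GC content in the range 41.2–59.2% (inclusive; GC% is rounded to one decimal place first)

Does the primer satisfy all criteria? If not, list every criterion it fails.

Base counts: A=4, T=4, G=9, C=9 (length 26).
length: length 26 ✓
homopolymer run: longest run = 2 ✓
Tm: Tm = 2·8 + 4·18 = 88°C ✓
GC content: GC 18/26 = 69.2%, outside 41.2–59.2% ✗

Fails: GC content.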